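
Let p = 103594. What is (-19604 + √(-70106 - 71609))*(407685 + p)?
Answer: -10023113516 + 511279*I*√141715 ≈ -1.0023e+10 + 1.9247e+8*I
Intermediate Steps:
(-19604 + √(-70106 - 71609))*(407685 + p) = (-19604 + √(-70106 - 71609))*(407685 + 103594) = (-19604 + √(-141715))*511279 = (-19604 + I*√141715)*511279 = -10023113516 + 511279*I*√141715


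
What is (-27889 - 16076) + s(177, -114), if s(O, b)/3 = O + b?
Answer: -43776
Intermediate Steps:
s(O, b) = 3*O + 3*b (s(O, b) = 3*(O + b) = 3*O + 3*b)
(-27889 - 16076) + s(177, -114) = (-27889 - 16076) + (3*177 + 3*(-114)) = -43965 + (531 - 342) = -43965 + 189 = -43776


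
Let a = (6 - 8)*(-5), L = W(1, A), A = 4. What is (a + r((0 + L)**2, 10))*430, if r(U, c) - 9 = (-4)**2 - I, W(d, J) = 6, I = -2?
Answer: 15910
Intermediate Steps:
L = 6
r(U, c) = 27 (r(U, c) = 9 + ((-4)**2 - 1*(-2)) = 9 + (16 + 2) = 9 + 18 = 27)
a = 10 (a = -2*(-5) = 10)
(a + r((0 + L)**2, 10))*430 = (10 + 27)*430 = 37*430 = 15910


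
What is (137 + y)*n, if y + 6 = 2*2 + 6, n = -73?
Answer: -10293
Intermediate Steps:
y = 4 (y = -6 + (2*2 + 6) = -6 + (4 + 6) = -6 + 10 = 4)
(137 + y)*n = (137 + 4)*(-73) = 141*(-73) = -10293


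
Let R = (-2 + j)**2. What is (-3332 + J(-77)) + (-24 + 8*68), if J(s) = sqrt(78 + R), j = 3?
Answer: -2812 + sqrt(79) ≈ -2803.1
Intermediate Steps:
R = 1 (R = (-2 + 3)**2 = 1**2 = 1)
J(s) = sqrt(79) (J(s) = sqrt(78 + 1) = sqrt(79))
(-3332 + J(-77)) + (-24 + 8*68) = (-3332 + sqrt(79)) + (-24 + 8*68) = (-3332 + sqrt(79)) + (-24 + 544) = (-3332 + sqrt(79)) + 520 = -2812 + sqrt(79)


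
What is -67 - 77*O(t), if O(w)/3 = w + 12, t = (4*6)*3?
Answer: -19471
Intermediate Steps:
t = 72 (t = 24*3 = 72)
O(w) = 36 + 3*w (O(w) = 3*(w + 12) = 3*(12 + w) = 36 + 3*w)
-67 - 77*O(t) = -67 - 77*(36 + 3*72) = -67 - 77*(36 + 216) = -67 - 77*252 = -67 - 19404 = -19471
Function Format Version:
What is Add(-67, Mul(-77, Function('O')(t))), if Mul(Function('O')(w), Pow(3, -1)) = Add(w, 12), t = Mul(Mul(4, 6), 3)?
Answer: -19471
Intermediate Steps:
t = 72 (t = Mul(24, 3) = 72)
Function('O')(w) = Add(36, Mul(3, w)) (Function('O')(w) = Mul(3, Add(w, 12)) = Mul(3, Add(12, w)) = Add(36, Mul(3, w)))
Add(-67, Mul(-77, Function('O')(t))) = Add(-67, Mul(-77, Add(36, Mul(3, 72)))) = Add(-67, Mul(-77, Add(36, 216))) = Add(-67, Mul(-77, 252)) = Add(-67, -19404) = -19471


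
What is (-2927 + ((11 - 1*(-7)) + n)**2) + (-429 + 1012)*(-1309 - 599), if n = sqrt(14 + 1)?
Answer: -1114952 + 36*sqrt(15) ≈ -1.1148e+6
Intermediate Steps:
n = sqrt(15) ≈ 3.8730
(-2927 + ((11 - 1*(-7)) + n)**2) + (-429 + 1012)*(-1309 - 599) = (-2927 + ((11 - 1*(-7)) + sqrt(15))**2) + (-429 + 1012)*(-1309 - 599) = (-2927 + ((11 + 7) + sqrt(15))**2) + 583*(-1908) = (-2927 + (18 + sqrt(15))**2) - 1112364 = -1115291 + (18 + sqrt(15))**2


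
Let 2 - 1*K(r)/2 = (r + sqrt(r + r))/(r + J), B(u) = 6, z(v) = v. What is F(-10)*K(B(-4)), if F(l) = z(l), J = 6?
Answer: -30 + 10*sqrt(3)/3 ≈ -24.227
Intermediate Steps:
F(l) = l
K(r) = 4 - 2*(r + sqrt(2)*sqrt(r))/(6 + r) (K(r) = 4 - 2*(r + sqrt(r + r))/(r + 6) = 4 - 2*(r + sqrt(2*r))/(6 + r) = 4 - 2*(r + sqrt(2)*sqrt(r))/(6 + r))
F(-10)*K(B(-4)) = -20*(12 + 6 - sqrt(2)*sqrt(6))/(6 + 6) = -20*(12 + 6 - 2*sqrt(3))/12 = -20*(18 - 2*sqrt(3))/12 = -10*(3 - sqrt(3)/3) = -30 + 10*sqrt(3)/3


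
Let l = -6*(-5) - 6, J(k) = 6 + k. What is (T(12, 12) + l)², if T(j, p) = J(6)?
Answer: 1296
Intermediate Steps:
T(j, p) = 12 (T(j, p) = 6 + 6 = 12)
l = 24 (l = 30 - 6 = 24)
(T(12, 12) + l)² = (12 + 24)² = 36² = 1296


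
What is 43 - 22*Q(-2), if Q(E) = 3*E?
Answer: 175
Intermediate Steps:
43 - 22*Q(-2) = 43 - 66*(-2) = 43 - 22*(-6) = 43 + 132 = 175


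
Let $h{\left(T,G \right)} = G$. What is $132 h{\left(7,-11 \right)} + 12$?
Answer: $-1440$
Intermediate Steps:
$132 h{\left(7,-11 \right)} + 12 = 132 \left(-11\right) + 12 = -1452 + 12 = -1440$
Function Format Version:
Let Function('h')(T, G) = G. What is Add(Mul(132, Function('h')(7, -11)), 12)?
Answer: -1440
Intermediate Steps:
Add(Mul(132, Function('h')(7, -11)), 12) = Add(Mul(132, -11), 12) = Add(-1452, 12) = -1440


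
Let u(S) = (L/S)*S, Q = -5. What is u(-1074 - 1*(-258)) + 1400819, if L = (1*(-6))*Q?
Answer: 1400849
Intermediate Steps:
L = 30 (L = (1*(-6))*(-5) = -6*(-5) = 30)
u(S) = 30 (u(S) = (30/S)*S = 30)
u(-1074 - 1*(-258)) + 1400819 = 30 + 1400819 = 1400849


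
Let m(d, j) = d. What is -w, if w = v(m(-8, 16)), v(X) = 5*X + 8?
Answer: 32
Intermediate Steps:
v(X) = 8 + 5*X
w = -32 (w = 8 + 5*(-8) = 8 - 40 = -32)
-w = -1*(-32) = 32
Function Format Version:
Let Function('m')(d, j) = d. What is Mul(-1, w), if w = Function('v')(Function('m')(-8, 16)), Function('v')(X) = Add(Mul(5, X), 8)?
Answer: 32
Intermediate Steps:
Function('v')(X) = Add(8, Mul(5, X))
w = -32 (w = Add(8, Mul(5, -8)) = Add(8, -40) = -32)
Mul(-1, w) = Mul(-1, -32) = 32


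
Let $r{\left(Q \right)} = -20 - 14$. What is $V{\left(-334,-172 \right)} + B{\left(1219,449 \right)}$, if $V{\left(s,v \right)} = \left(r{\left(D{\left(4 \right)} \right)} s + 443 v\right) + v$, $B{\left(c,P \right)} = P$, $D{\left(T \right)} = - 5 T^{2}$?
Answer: $-64563$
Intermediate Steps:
$r{\left(Q \right)} = -34$ ($r{\left(Q \right)} = -20 - 14 = -34$)
$V{\left(s,v \right)} = - 34 s + 444 v$ ($V{\left(s,v \right)} = \left(- 34 s + 443 v\right) + v = - 34 s + 444 v$)
$V{\left(-334,-172 \right)} + B{\left(1219,449 \right)} = \left(\left(-34\right) \left(-334\right) + 444 \left(-172\right)\right) + 449 = \left(11356 - 76368\right) + 449 = -65012 + 449 = -64563$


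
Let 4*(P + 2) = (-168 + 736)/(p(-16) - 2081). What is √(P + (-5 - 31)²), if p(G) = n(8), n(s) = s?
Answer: 4*√347528085/2073 ≈ 35.971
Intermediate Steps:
p(G) = 8
P = -4288/2073 (P = -2 + ((-168 + 736)/(8 - 2081))/4 = -2 + (568/(-2073))/4 = -2 + (568*(-1/2073))/4 = -2 + (¼)*(-568/2073) = -2 - 142/2073 = -4288/2073 ≈ -2.0685)
√(P + (-5 - 31)²) = √(-4288/2073 + (-5 - 31)²) = √(-4288/2073 + (-36)²) = √(-4288/2073 + 1296) = √(2682320/2073) = 4*√347528085/2073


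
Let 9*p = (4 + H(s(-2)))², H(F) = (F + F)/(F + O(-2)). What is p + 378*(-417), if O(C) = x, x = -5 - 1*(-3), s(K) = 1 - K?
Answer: -1418534/9 ≈ -1.5762e+5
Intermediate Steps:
x = -2 (x = -5 + 3 = -2)
O(C) = -2
H(F) = 2*F/(-2 + F) (H(F) = (F + F)/(F - 2) = (2*F)/(-2 + F) = 2*F/(-2 + F))
p = 100/9 (p = (4 + 2*(1 - 1*(-2))/(-2 + (1 - 1*(-2))))²/9 = (4 + 2*(1 + 2)/(-2 + (1 + 2)))²/9 = (4 + 2*3/(-2 + 3))²/9 = (4 + 2*3/1)²/9 = (4 + 2*3*1)²/9 = (4 + 6)²/9 = (⅑)*10² = (⅑)*100 = 100/9 ≈ 11.111)
p + 378*(-417) = 100/9 + 378*(-417) = 100/9 - 157626 = -1418534/9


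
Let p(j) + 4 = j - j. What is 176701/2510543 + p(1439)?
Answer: -1409353/358649 ≈ -3.9296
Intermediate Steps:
p(j) = -4 (p(j) = -4 + (j - j) = -4 + 0 = -4)
176701/2510543 + p(1439) = 176701/2510543 - 4 = 176701*(1/2510543) - 4 = 25243/358649 - 4 = -1409353/358649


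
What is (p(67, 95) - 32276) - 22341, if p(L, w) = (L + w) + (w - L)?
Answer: -54427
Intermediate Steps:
p(L, w) = 2*w
(p(67, 95) - 32276) - 22341 = (2*95 - 32276) - 22341 = (190 - 32276) - 22341 = -32086 - 22341 = -54427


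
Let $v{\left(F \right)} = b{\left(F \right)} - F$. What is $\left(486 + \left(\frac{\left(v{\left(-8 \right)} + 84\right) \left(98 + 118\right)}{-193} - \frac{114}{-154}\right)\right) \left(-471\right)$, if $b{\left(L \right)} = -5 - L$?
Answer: $- \frac{2662754697}{14861} \approx -1.7918 \cdot 10^{5}$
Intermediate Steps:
$v{\left(F \right)} = -5 - 2 F$ ($v{\left(F \right)} = \left(-5 - F\right) - F = -5 - 2 F$)
$\left(486 + \left(\frac{\left(v{\left(-8 \right)} + 84\right) \left(98 + 118\right)}{-193} - \frac{114}{-154}\right)\right) \left(-471\right) = \left(486 + \left(\frac{\left(\left(-5 - -16\right) + 84\right) \left(98 + 118\right)}{-193} - \frac{114}{-154}\right)\right) \left(-471\right) = \left(486 + \left(\left(\left(-5 + 16\right) + 84\right) 216 \left(- \frac{1}{193}\right) - - \frac{57}{77}\right)\right) \left(-471\right) = \left(486 + \left(\left(11 + 84\right) 216 \left(- \frac{1}{193}\right) + \frac{57}{77}\right)\right) \left(-471\right) = \left(486 + \left(95 \cdot 216 \left(- \frac{1}{193}\right) + \frac{57}{77}\right)\right) \left(-471\right) = \left(486 + \left(20520 \left(- \frac{1}{193}\right) + \frac{57}{77}\right)\right) \left(-471\right) = \left(486 + \left(- \frac{20520}{193} + \frac{57}{77}\right)\right) \left(-471\right) = \left(486 - \frac{1569039}{14861}\right) \left(-471\right) = \frac{5653407}{14861} \left(-471\right) = - \frac{2662754697}{14861}$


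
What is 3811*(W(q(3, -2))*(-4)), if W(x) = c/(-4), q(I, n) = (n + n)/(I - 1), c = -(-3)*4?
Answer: 45732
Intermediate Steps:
c = 12 (c = -1*(-12) = 12)
q(I, n) = 2*n/(-1 + I) (q(I, n) = (2*n)/(-1 + I) = 2*n/(-1 + I))
W(x) = -3 (W(x) = 12/(-4) = 12*(-¼) = -3)
3811*(W(q(3, -2))*(-4)) = 3811*(-3*(-4)) = 3811*12 = 45732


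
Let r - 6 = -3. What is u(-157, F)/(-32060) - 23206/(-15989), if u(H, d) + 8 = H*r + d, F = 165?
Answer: 374502453/256303670 ≈ 1.4612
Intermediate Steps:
r = 3 (r = 6 - 3 = 3)
u(H, d) = -8 + d + 3*H (u(H, d) = -8 + (H*3 + d) = -8 + (3*H + d) = -8 + (d + 3*H) = -8 + d + 3*H)
u(-157, F)/(-32060) - 23206/(-15989) = (-8 + 165 + 3*(-157))/(-32060) - 23206/(-15989) = (-8 + 165 - 471)*(-1/32060) - 23206*(-1/15989) = -314*(-1/32060) + 23206/15989 = 157/16030 + 23206/15989 = 374502453/256303670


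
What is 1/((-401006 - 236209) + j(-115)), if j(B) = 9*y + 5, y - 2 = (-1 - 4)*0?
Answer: -1/637192 ≈ -1.5694e-6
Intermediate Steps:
y = 2 (y = 2 + (-1 - 4)*0 = 2 - 5*0 = 2 + 0 = 2)
j(B) = 23 (j(B) = 9*2 + 5 = 18 + 5 = 23)
1/((-401006 - 236209) + j(-115)) = 1/((-401006 - 236209) + 23) = 1/(-637215 + 23) = 1/(-637192) = -1/637192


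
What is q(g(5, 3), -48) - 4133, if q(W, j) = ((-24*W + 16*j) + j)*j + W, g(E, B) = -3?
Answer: 31576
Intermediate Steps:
q(W, j) = W + j*(-24*W + 17*j) (q(W, j) = (-24*W + 17*j)*j + W = j*(-24*W + 17*j) + W = W + j*(-24*W + 17*j))
q(g(5, 3), -48) - 4133 = (-3 + 17*(-48)² - 24*(-3)*(-48)) - 4133 = (-3 + 17*2304 - 3456) - 4133 = (-3 + 39168 - 3456) - 4133 = 35709 - 4133 = 31576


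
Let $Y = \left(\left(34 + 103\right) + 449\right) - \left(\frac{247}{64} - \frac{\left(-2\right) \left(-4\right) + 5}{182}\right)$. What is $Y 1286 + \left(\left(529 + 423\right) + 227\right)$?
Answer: $\frac{167978429}{224} \approx 7.499 \cdot 10^{5}$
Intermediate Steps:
$Y = \frac{260831}{448}$ ($Y = \left(137 + 449\right) - \left(\frac{247}{64} - \left(8 + 5\right) \frac{1}{182}\right) = 586 + \left(- \frac{247}{64} + 13 \cdot \frac{1}{182}\right) = 586 + \left(- \frac{247}{64} + \frac{1}{14}\right) = 586 - \frac{1697}{448} = \frac{260831}{448} \approx 582.21$)
$Y 1286 + \left(\left(529 + 423\right) + 227\right) = \frac{260831}{448} \cdot 1286 + \left(\left(529 + 423\right) + 227\right) = \frac{167714333}{224} + \left(952 + 227\right) = \frac{167714333}{224} + 1179 = \frac{167978429}{224}$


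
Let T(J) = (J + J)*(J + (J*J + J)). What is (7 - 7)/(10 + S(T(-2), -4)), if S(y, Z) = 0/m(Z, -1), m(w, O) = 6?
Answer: 0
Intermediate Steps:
T(J) = 2*J*(J**2 + 2*J) (T(J) = (2*J)*(J + (J**2 + J)) = (2*J)*(J + (J + J**2)) = (2*J)*(J**2 + 2*J) = 2*J*(J**2 + 2*J))
S(y, Z) = 0 (S(y, Z) = 0/6 = 0*(1/6) = 0)
(7 - 7)/(10 + S(T(-2), -4)) = (7 - 7)/(10 + 0) = 0/10 = 0*(1/10) = 0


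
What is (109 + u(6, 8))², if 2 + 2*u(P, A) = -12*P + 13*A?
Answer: 15376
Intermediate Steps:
u(P, A) = -1 - 6*P + 13*A/2 (u(P, A) = -1 + (-12*P + 13*A)/2 = -1 + (-6*P + 13*A/2) = -1 - 6*P + 13*A/2)
(109 + u(6, 8))² = (109 + (-1 - 6*6 + (13/2)*8))² = (109 + (-1 - 36 + 52))² = (109 + 15)² = 124² = 15376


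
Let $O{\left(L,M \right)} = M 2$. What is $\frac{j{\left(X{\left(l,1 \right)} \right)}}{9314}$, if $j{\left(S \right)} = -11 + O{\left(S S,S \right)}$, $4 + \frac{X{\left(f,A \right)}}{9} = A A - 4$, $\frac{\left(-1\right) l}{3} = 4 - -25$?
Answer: $- \frac{137}{9314} \approx -0.014709$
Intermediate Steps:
$l = -87$ ($l = - 3 \left(4 - -25\right) = - 3 \left(4 + 25\right) = \left(-3\right) 29 = -87$)
$O{\left(L,M \right)} = 2 M$
$X{\left(f,A \right)} = -72 + 9 A^{2}$ ($X{\left(f,A \right)} = -36 + 9 \left(A A - 4\right) = -36 + 9 \left(A^{2} - 4\right) = -36 + 9 \left(-4 + A^{2}\right) = -36 + \left(-36 + 9 A^{2}\right) = -72 + 9 A^{2}$)
$j{\left(S \right)} = -11 + 2 S$
$\frac{j{\left(X{\left(l,1 \right)} \right)}}{9314} = \frac{-11 + 2 \left(-72 + 9 \cdot 1^{2}\right)}{9314} = \left(-11 + 2 \left(-72 + 9 \cdot 1\right)\right) \frac{1}{9314} = \left(-11 + 2 \left(-72 + 9\right)\right) \frac{1}{9314} = \left(-11 + 2 \left(-63\right)\right) \frac{1}{9314} = \left(-11 - 126\right) \frac{1}{9314} = \left(-137\right) \frac{1}{9314} = - \frac{137}{9314}$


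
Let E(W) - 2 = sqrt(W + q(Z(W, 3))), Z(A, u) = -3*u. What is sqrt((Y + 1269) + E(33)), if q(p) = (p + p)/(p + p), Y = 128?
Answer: sqrt(1399 + sqrt(34)) ≈ 37.481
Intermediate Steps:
q(p) = 1 (q(p) = (2*p)/((2*p)) = (2*p)*(1/(2*p)) = 1)
E(W) = 2 + sqrt(1 + W) (E(W) = 2 + sqrt(W + 1) = 2 + sqrt(1 + W))
sqrt((Y + 1269) + E(33)) = sqrt((128 + 1269) + (2 + sqrt(1 + 33))) = sqrt(1397 + (2 + sqrt(34))) = sqrt(1399 + sqrt(34))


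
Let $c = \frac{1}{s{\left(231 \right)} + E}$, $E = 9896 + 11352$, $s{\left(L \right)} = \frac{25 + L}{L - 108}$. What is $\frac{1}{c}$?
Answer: $\frac{2613760}{123} \approx 21250.0$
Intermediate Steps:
$s{\left(L \right)} = \frac{25 + L}{-108 + L}$
$E = 21248$
$c = \frac{123}{2613760}$ ($c = \frac{1}{\frac{25 + 231}{-108 + 231} + 21248} = \frac{1}{\frac{1}{123} \cdot 256 + 21248} = \frac{1}{\frac{256}{123} + 21248} = \frac{1}{\frac{2613760}{123}} = \frac{123}{2613760} \approx 4.7059 \cdot 10^{-5}$)
$\frac{1}{c} = \frac{1}{\frac{123}{2613760}} = \frac{2613760}{123}$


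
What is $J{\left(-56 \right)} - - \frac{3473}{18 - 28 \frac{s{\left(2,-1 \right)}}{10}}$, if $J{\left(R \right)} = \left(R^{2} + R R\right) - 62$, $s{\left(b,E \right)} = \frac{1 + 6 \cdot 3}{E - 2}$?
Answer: $\frac{3380655}{536} \approx 6307.2$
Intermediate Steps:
$s{\left(b,E \right)} = \frac{19}{-2 + E}$ ($s{\left(b,E \right)} = \frac{1 + 18}{-2 + E} = \frac{19}{-2 + E}$)
$J{\left(R \right)} = -62 + 2 R^{2}$ ($J{\left(R \right)} = \left(R^{2} + R^{2}\right) - 62 = 2 R^{2} - 62 = -62 + 2 R^{2}$)
$J{\left(-56 \right)} - - \frac{3473}{18 - 28 \frac{s{\left(2,-1 \right)}}{10}} = \left(-62 + 2 \left(-56\right)^{2}\right) - - \frac{3473}{18 - 28 \frac{19 \frac{1}{-2 - 1}}{10}} = \left(-62 + 2 \cdot 3136\right) - - \frac{3473}{18 - 28 \frac{19}{-3} \cdot \frac{1}{10}} = \left(-62 + 6272\right) - - \frac{3473}{18 - 28 \cdot 19 \left(- \frac{1}{3}\right) \frac{1}{10}} = 6210 - - \frac{3473}{18 - 28 \left(\left(- \frac{19}{3}\right) \frac{1}{10}\right)} = 6210 - - \frac{3473}{18 - - \frac{266}{15}} = 6210 - - \frac{3473}{18 + \frac{266}{15}} = 6210 - - \frac{3473}{\frac{536}{15}} = 6210 - \left(-3473\right) \frac{15}{536} = 6210 - - \frac{52095}{536} = 6210 + \frac{52095}{536} = \frac{3380655}{536}$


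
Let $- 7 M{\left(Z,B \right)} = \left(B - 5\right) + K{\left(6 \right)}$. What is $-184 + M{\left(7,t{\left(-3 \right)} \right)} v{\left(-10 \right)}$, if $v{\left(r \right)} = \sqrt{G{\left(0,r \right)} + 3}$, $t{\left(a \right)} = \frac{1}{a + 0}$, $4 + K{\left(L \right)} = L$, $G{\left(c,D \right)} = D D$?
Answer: $-184 + \frac{10 \sqrt{103}}{21} \approx -179.17$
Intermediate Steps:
$G{\left(c,D \right)} = D^{2}$
$K{\left(L \right)} = -4 + L$
$t{\left(a \right)} = \frac{1}{a}$
$M{\left(Z,B \right)} = \frac{3}{7} - \frac{B}{7}$ ($M{\left(Z,B \right)} = - \frac{\left(B - 5\right) + \left(-4 + 6\right)}{7} = - \frac{\left(-5 + B\right) + 2}{7} = - \frac{-3 + B}{7} = \frac{3}{7} - \frac{B}{7}$)
$v{\left(r \right)} = \sqrt{3 + r^{2}}$ ($v{\left(r \right)} = \sqrt{r^{2} + 3} = \sqrt{3 + r^{2}}$)
$-184 + M{\left(7,t{\left(-3 \right)} \right)} v{\left(-10 \right)} = -184 + \left(\frac{3}{7} - \frac{1}{7 \left(-3\right)}\right) \sqrt{3 + \left(-10\right)^{2}} = -184 + \left(\frac{3}{7} - - \frac{1}{21}\right) \sqrt{3 + 100} = -184 + \left(\frac{3}{7} + \frac{1}{21}\right) \sqrt{103} = -184 + \frac{10 \sqrt{103}}{21}$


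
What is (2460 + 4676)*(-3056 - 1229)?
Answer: -30577760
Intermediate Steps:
(2460 + 4676)*(-3056 - 1229) = 7136*(-4285) = -30577760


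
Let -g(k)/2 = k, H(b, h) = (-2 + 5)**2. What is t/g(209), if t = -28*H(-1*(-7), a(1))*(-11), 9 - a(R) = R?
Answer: -126/19 ≈ -6.6316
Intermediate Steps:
a(R) = 9 - R
H(b, h) = 9 (H(b, h) = 3**2 = 9)
g(k) = -2*k
t = 2772 (t = -28*9*(-11) = -252*(-11) = 2772)
t/g(209) = 2772/((-2*209)) = 2772/(-418) = 2772*(-1/418) = -126/19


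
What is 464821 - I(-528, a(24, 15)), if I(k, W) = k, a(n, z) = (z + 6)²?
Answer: 465349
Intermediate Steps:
a(n, z) = (6 + z)²
464821 - I(-528, a(24, 15)) = 464821 - 1*(-528) = 464821 + 528 = 465349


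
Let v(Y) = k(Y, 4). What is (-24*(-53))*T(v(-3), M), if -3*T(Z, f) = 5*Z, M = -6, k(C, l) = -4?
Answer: 8480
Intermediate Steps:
v(Y) = -4
T(Z, f) = -5*Z/3
(-24*(-53))*T(v(-3), M) = (-24*(-53))*(-5/3*(-4)) = 1272*(20/3) = 8480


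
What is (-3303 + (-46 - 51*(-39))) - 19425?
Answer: -20785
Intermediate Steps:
(-3303 + (-46 - 51*(-39))) - 19425 = (-3303 + (-46 + 1989)) - 19425 = (-3303 + 1943) - 19425 = -1360 - 19425 = -20785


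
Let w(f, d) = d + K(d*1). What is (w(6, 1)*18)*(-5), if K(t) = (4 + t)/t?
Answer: -540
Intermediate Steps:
K(t) = (4 + t)/t
w(f, d) = d + (4 + d)/d (w(f, d) = d + (4 + d*1)/((d*1)) = d + (4 + d)/d)
(w(6, 1)*18)*(-5) = ((1 + 1 + 4/1)*18)*(-5) = ((1 + 1 + 4*1)*18)*(-5) = ((1 + 1 + 4)*18)*(-5) = (6*18)*(-5) = 108*(-5) = -540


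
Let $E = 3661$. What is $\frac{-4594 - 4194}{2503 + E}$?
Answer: $- \frac{2197}{1541} \approx -1.4257$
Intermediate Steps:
$\frac{-4594 - 4194}{2503 + E} = \frac{-4594 - 4194}{2503 + 3661} = - \frac{8788}{6164} = \left(-8788\right) \frac{1}{6164} = - \frac{2197}{1541}$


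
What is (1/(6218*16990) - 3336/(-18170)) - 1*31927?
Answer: -6128506325371211/191954820940 ≈ -31927.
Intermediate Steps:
(1/(6218*16990) - 3336/(-18170)) - 1*31927 = ((1/6218)*(1/16990) - 3336*(-1/18170)) - 31927 = (1/105643820 + 1668/9085) - 31927 = 35242780169/191954820940 - 31927 = -6128506325371211/191954820940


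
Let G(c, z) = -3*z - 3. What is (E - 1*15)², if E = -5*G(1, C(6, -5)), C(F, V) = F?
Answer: 8100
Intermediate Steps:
G(c, z) = -3 - 3*z
E = 105 (E = -5*(-3 - 3*6) = -5*(-3 - 18) = -5*(-21) = 105)
(E - 1*15)² = (105 - 1*15)² = (105 - 15)² = 90² = 8100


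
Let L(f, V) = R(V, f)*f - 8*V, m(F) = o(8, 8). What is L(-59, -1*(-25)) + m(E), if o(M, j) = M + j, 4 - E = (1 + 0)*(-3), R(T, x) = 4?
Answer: -420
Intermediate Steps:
E = 7 (E = 4 - (1 + 0)*(-3) = 4 - (-3) = 4 - 1*(-3) = 4 + 3 = 7)
m(F) = 16 (m(F) = 8 + 8 = 16)
L(f, V) = -8*V + 4*f (L(f, V) = 4*f - 8*V = -8*V + 4*f)
L(-59, -1*(-25)) + m(E) = (-(-8)*(-25) + 4*(-59)) + 16 = (-8*25 - 236) + 16 = (-200 - 236) + 16 = -436 + 16 = -420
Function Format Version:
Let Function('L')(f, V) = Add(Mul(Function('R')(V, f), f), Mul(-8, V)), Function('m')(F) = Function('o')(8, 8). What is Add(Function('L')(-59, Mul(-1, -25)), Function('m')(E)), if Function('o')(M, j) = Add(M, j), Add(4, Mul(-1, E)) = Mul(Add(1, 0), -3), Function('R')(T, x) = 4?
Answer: -420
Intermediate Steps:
E = 7 (E = Add(4, Mul(-1, Mul(Add(1, 0), -3))) = Add(4, Mul(-1, Mul(1, -3))) = Add(4, Mul(-1, -3)) = Add(4, 3) = 7)
Function('m')(F) = 16 (Function('m')(F) = Add(8, 8) = 16)
Function('L')(f, V) = Add(Mul(-8, V), Mul(4, f)) (Function('L')(f, V) = Add(Mul(4, f), Mul(-8, V)) = Add(Mul(-8, V), Mul(4, f)))
Add(Function('L')(-59, Mul(-1, -25)), Function('m')(E)) = Add(Add(Mul(-8, Mul(-1, -25)), Mul(4, -59)), 16) = Add(Add(Mul(-8, 25), -236), 16) = Add(Add(-200, -236), 16) = Add(-436, 16) = -420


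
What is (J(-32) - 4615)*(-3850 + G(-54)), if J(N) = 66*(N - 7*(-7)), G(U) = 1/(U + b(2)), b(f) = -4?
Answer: 779990393/58 ≈ 1.3448e+7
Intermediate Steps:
G(U) = 1/(-4 + U) (G(U) = 1/(U - 4) = 1/(-4 + U))
J(N) = 3234 + 66*N (J(N) = 66*(N + 49) = 66*(49 + N) = 3234 + 66*N)
(J(-32) - 4615)*(-3850 + G(-54)) = ((3234 + 66*(-32)) - 4615)*(-3850 + 1/(-4 - 54)) = ((3234 - 2112) - 4615)*(-3850 + 1/(-58)) = (1122 - 4615)*(-3850 - 1/58) = -3493*(-223301/58) = 779990393/58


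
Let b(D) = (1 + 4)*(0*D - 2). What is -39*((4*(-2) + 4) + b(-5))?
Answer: 546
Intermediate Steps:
b(D) = -10 (b(D) = 5*(0 - 2) = 5*(-2) = -10)
-39*((4*(-2) + 4) + b(-5)) = -39*((4*(-2) + 4) - 10) = -39*((-8 + 4) - 10) = -39*(-4 - 10) = -39*(-14) = 546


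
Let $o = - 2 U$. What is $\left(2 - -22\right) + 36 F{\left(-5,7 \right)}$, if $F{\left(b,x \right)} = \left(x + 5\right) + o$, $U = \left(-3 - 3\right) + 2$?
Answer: $744$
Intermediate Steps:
$U = -4$ ($U = -6 + 2 = -4$)
$o = 8$ ($o = \left(-2\right) \left(-4\right) = 8$)
$F{\left(b,x \right)} = 13 + x$ ($F{\left(b,x \right)} = \left(x + 5\right) + 8 = \left(5 + x\right) + 8 = 13 + x$)
$\left(2 - -22\right) + 36 F{\left(-5,7 \right)} = \left(2 - -22\right) + 36 \left(13 + 7\right) = \left(2 + 22\right) + 36 \cdot 20 = 24 + 720 = 744$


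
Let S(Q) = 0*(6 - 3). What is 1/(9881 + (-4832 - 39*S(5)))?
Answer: 1/5049 ≈ 0.00019806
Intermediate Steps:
S(Q) = 0 (S(Q) = 0*3 = 0)
1/(9881 + (-4832 - 39*S(5))) = 1/(9881 + (-4832 - 39*0)) = 1/(9881 + (-4832 + 0)) = 1/(9881 - 4832) = 1/5049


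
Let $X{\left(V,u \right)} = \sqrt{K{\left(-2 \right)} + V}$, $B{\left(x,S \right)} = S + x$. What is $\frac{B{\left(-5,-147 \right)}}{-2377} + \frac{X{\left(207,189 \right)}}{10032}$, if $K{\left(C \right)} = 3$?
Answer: $\frac{152}{2377} + \frac{\sqrt{210}}{10032} \approx 0.065391$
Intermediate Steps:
$X{\left(V,u \right)} = \sqrt{3 + V}$
$\frac{B{\left(-5,-147 \right)}}{-2377} + \frac{X{\left(207,189 \right)}}{10032} = \frac{-147 - 5}{-2377} + \frac{\sqrt{3 + 207}}{10032} = \left(-152\right) \left(- \frac{1}{2377}\right) + \sqrt{210} \cdot \frac{1}{10032} = \frac{152}{2377} + \frac{\sqrt{210}}{10032}$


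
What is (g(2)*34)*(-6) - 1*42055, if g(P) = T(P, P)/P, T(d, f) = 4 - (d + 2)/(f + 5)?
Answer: -296833/7 ≈ -42405.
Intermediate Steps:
T(d, f) = 4 - (2 + d)/(5 + f)
g(P) = (18 + 3*P)/(P*(5 + P)) (g(P) = ((18 - P + 4*P)/(5 + P))/P = ((18 + 3*P)/(5 + P))/P = (18 + 3*P)/(P*(5 + P)))
(g(2)*34)*(-6) - 1*42055 = ((3*(6 + 2)/(2*(5 + 2)))*34)*(-6) - 1*42055 = ((3*(½)*8/7)*34)*(-6) - 42055 = ((3*(½)*(⅐)*8)*34)*(-6) - 42055 = ((12/7)*34)*(-6) - 42055 = (408/7)*(-6) - 42055 = -2448/7 - 42055 = -296833/7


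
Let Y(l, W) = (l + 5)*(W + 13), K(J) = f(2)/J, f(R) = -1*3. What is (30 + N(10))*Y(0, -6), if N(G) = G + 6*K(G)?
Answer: 1337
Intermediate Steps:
f(R) = -3
K(J) = -3/J
Y(l, W) = (5 + l)*(13 + W)
N(G) = G - 18/G (N(G) = G + 6*(-3/G) = G - 18/G)
(30 + N(10))*Y(0, -6) = (30 + (10 - 18/10))*(65 + 5*(-6) + 13*0 - 6*0) = (30 + (10 - 18*1/10))*(65 - 30 + 0 + 0) = (30 + (10 - 9/5))*35 = (30 + 41/5)*35 = (191/5)*35 = 1337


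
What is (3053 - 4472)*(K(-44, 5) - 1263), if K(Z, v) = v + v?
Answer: 1778007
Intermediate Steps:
K(Z, v) = 2*v
(3053 - 4472)*(K(-44, 5) - 1263) = (3053 - 4472)*(2*5 - 1263) = -1419*(10 - 1263) = -1419*(-1253) = 1778007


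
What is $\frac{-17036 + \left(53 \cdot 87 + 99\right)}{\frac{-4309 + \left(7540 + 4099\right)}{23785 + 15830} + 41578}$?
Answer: $- \frac{48829449}{164711980} \approx -0.29645$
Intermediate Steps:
$\frac{-17036 + \left(53 \cdot 87 + 99\right)}{\frac{-4309 + \left(7540 + 4099\right)}{23785 + 15830} + 41578} = \frac{-17036 + \left(4611 + 99\right)}{\frac{-4309 + 11639}{39615} + 41578} = \frac{-17036 + 4710}{7330 \cdot \frac{1}{39615} + 41578} = - \frac{12326}{\frac{1466}{7923} + 41578} = - \frac{12326}{\frac{329423960}{7923}} = \left(-12326\right) \frac{7923}{329423960} = - \frac{48829449}{164711980}$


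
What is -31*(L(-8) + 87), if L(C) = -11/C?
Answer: -21917/8 ≈ -2739.6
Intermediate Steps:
-31*(L(-8) + 87) = -31*(-11/(-8) + 87) = -31*(-11*(-⅛) + 87) = -31*(11/8 + 87) = -31*707/8 = -21917/8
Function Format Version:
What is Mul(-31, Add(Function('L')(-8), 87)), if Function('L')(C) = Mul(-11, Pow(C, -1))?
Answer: Rational(-21917, 8) ≈ -2739.6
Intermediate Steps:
Mul(-31, Add(Function('L')(-8), 87)) = Mul(-31, Add(Mul(-11, Pow(-8, -1)), 87)) = Mul(-31, Add(Mul(-11, Rational(-1, 8)), 87)) = Mul(-31, Add(Rational(11, 8), 87)) = Mul(-31, Rational(707, 8)) = Rational(-21917, 8)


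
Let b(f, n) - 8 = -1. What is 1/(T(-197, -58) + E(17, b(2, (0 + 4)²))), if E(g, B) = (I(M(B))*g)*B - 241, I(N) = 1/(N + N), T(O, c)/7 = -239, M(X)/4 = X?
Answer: -8/15295 ≈ -0.00052305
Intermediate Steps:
M(X) = 4*X
T(O, c) = -1673 (T(O, c) = 7*(-239) = -1673)
b(f, n) = 7 (b(f, n) = 8 - 1 = 7)
I(N) = 1/(2*N)
E(g, B) = -241 + g/8 (E(g, B) = ((1/(2*((4*B))))*g)*B - 241 = (((1/(4*B))/2)*g)*B - 241 = ((1/(8*B))*g)*B - 241 = (g/(8*B))*B - 241 = g/8 - 241 = -241 + g/8)
1/(T(-197, -58) + E(17, b(2, (0 + 4)²))) = 1/(-1673 + (-241 + (⅛)*17)) = 1/(-1673 + (-241 + 17/8)) = 1/(-1673 - 1911/8) = 1/(-15295/8) = -8/15295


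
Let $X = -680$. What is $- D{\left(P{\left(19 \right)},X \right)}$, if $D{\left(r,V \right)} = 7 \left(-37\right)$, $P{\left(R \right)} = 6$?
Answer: $259$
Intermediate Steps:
$D{\left(r,V \right)} = -259$
$- D{\left(P{\left(19 \right)},X \right)} = \left(-1\right) \left(-259\right) = 259$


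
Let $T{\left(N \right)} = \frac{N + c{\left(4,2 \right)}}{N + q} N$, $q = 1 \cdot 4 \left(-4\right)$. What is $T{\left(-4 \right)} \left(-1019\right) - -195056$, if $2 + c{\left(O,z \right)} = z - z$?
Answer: $\frac{981394}{5} \approx 1.9628 \cdot 10^{5}$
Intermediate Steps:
$q = -16$ ($q = 4 \left(-4\right) = -16$)
$c{\left(O,z \right)} = -2$ ($c{\left(O,z \right)} = -2 + \left(z - z\right) = -2 + 0 = -2$)
$T{\left(N \right)} = \frac{N \left(-2 + N\right)}{-16 + N}$ ($T{\left(N \right)} = \frac{N - 2}{N - 16} N = \frac{-2 + N}{-16 + N} N = \frac{N \left(-2 + N\right)}{-16 + N}$)
$T{\left(-4 \right)} \left(-1019\right) - -195056 = - \frac{4 \left(-2 - 4\right)}{-16 - 4} \left(-1019\right) - -195056 = \left(-4\right) \frac{1}{-20} \left(-6\right) \left(-1019\right) + 195056 = \left(-4\right) \left(- \frac{1}{20}\right) \left(-6\right) \left(-1019\right) + 195056 = \left(- \frac{6}{5}\right) \left(-1019\right) + 195056 = \frac{6114}{5} + 195056 = \frac{981394}{5}$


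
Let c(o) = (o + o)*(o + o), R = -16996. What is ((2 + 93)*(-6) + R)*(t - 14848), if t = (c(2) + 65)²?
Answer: 145569442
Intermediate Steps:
c(o) = 4*o² (c(o) = (2*o)*(2*o) = 4*o²)
t = 6561 (t = (4*2² + 65)² = (4*4 + 65)² = (16 + 65)² = 81² = 6561)
((2 + 93)*(-6) + R)*(t - 14848) = ((2 + 93)*(-6) - 16996)*(6561 - 14848) = (95*(-6) - 16996)*(-8287) = (-570 - 16996)*(-8287) = -17566*(-8287) = 145569442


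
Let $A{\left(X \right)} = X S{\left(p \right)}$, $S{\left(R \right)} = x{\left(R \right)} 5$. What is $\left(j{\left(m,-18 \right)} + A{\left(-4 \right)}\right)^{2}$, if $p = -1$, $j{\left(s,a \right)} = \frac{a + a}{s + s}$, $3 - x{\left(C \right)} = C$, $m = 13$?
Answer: $\frac{1119364}{169} \approx 6623.5$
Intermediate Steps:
$x{\left(C \right)} = 3 - C$
$j{\left(s,a \right)} = \frac{a}{s}$ ($j{\left(s,a \right)} = \frac{2 a}{2 s} = 2 a \frac{1}{2 s} = \frac{a}{s}$)
$S{\left(R \right)} = 15 - 5 R$ ($S{\left(R \right)} = \left(3 - R\right) 5 = 15 - 5 R$)
$A{\left(X \right)} = 20 X$ ($A{\left(X \right)} = X \left(15 - -5\right) = X \left(15 + 5\right) = X 20 = 20 X$)
$\left(j{\left(m,-18 \right)} + A{\left(-4 \right)}\right)^{2} = \left(- \frac{18}{13} + 20 \left(-4\right)\right)^{2} = \left(\left(-18\right) \frac{1}{13} - 80\right)^{2} = \left(- \frac{18}{13} - 80\right)^{2} = \left(- \frac{1058}{13}\right)^{2} = \frac{1119364}{169}$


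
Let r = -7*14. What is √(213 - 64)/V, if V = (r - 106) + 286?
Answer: √149/82 ≈ 0.14886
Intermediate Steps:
r = -98
V = 82 (V = (-98 - 106) + 286 = -204 + 286 = 82)
√(213 - 64)/V = √(213 - 64)/82 = √149*(1/82) = √149/82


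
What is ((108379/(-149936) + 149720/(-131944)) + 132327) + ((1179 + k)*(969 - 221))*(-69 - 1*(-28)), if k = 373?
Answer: -117374478087248319/2472894448 ≈ -4.7464e+7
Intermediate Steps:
((108379/(-149936) + 149720/(-131944)) + 132327) + ((1179 + k)*(969 - 221))*(-69 - 1*(-28)) = ((108379/(-149936) + 149720/(-131944)) + 132327) + ((1179 + 373)*(969 - 221))*(-69 - 1*(-28)) = ((108379*(-1/149936) + 149720*(-1/131944)) + 132327) + (1552*748)*(-69 + 28) = ((-108379/149936 - 18715/16493) + 132327) + 1160896*(-41) = (-4593547087/2472894448 + 132327) - 47596736 = 327226110073409/2472894448 - 47596736 = -117374478087248319/2472894448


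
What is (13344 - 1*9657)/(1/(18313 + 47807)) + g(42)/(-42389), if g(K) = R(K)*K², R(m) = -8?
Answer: 10333778641272/42389 ≈ 2.4378e+8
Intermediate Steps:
g(K) = -8*K²
(13344 - 1*9657)/(1/(18313 + 47807)) + g(42)/(-42389) = (13344 - 1*9657)/(1/(18313 + 47807)) - 8*42²/(-42389) = (13344 - 9657)/(1/66120) - 8*1764*(-1/42389) = 3687/(1/66120) - 14112*(-1/42389) = 3687*66120 + 14112/42389 = 243784440 + 14112/42389 = 10333778641272/42389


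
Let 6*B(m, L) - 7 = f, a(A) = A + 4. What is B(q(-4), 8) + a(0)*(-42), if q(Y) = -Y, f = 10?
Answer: -991/6 ≈ -165.17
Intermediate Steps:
a(A) = 4 + A
B(m, L) = 17/6 (B(m, L) = 7/6 + (⅙)*10 = 7/6 + 5/3 = 17/6)
B(q(-4), 8) + a(0)*(-42) = 17/6 + (4 + 0)*(-42) = 17/6 + 4*(-42) = 17/6 - 168 = -991/6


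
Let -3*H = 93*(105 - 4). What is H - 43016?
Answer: -46147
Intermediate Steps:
H = -3131 (H = -31*(105 - 4) = -31*101 = -⅓*9393 = -3131)
H - 43016 = -3131 - 43016 = -46147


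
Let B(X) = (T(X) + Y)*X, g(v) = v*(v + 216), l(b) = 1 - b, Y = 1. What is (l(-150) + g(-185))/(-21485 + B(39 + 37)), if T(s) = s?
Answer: 5584/15633 ≈ 0.35719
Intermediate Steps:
g(v) = v*(216 + v)
B(X) = X*(1 + X) (B(X) = (X + 1)*X = (1 + X)*X = X*(1 + X))
(l(-150) + g(-185))/(-21485 + B(39 + 37)) = ((1 - 1*(-150)) - 185*(216 - 185))/(-21485 + (39 + 37)*(1 + (39 + 37))) = ((1 + 150) - 185*31)/(-21485 + 76*(1 + 76)) = (151 - 5735)/(-21485 + 76*77) = -5584/(-21485 + 5852) = -5584/(-15633) = -5584*(-1/15633) = 5584/15633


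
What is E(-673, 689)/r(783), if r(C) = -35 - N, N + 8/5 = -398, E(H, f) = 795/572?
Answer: 3975/1042756 ≈ 0.0038120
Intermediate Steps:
E(H, f) = 795/572 (E(H, f) = 795*(1/572) = 795/572)
N = -1998/5 (N = -8/5 - 398 = -1998/5 ≈ -399.60)
r(C) = 1823/5 (r(C) = -35 - 1*(-1998/5) = -35 + 1998/5 = 1823/5)
E(-673, 689)/r(783) = 795/(572*(1823/5)) = (795/572)*(5/1823) = 3975/1042756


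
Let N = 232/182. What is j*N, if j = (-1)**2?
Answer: 116/91 ≈ 1.2747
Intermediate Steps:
j = 1
N = 116/91 (N = 232*(1/182) = 116/91 ≈ 1.2747)
j*N = 1*(116/91) = 116/91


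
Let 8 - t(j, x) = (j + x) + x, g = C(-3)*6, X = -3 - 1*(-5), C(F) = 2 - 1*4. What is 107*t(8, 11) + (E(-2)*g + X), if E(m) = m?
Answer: -2328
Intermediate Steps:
C(F) = -2 (C(F) = 2 - 4 = -2)
X = 2 (X = -3 + 5 = 2)
g = -12 (g = -2*6 = -12)
t(j, x) = 8 - j - 2*x (t(j, x) = 8 - ((j + x) + x) = 8 - (j + 2*x) = 8 + (-j - 2*x) = 8 - j - 2*x)
107*t(8, 11) + (E(-2)*g + X) = 107*(8 - 1*8 - 2*11) + (-2*(-12) + 2) = 107*(8 - 8 - 22) + (24 + 2) = 107*(-22) + 26 = -2354 + 26 = -2328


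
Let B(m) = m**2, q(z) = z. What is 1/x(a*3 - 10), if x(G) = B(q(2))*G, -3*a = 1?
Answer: -1/44 ≈ -0.022727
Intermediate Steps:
a = -1/3 (a = -1/3*1 = -1/3 ≈ -0.33333)
x(G) = 4*G (x(G) = 2**2*G = 4*G)
1/x(a*3 - 10) = 1/(4*(-1/3*3 - 10)) = 1/(4*(-1 - 10)) = 1/(4*(-11)) = 1/(-44) = -1/44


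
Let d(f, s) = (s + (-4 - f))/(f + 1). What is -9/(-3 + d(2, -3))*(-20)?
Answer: -30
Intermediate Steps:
d(f, s) = (-4 + s - f)/(1 + f)
-9/(-3 + d(2, -3))*(-20) = -9/(-3 + (-4 - 3 - 1*2)/(1 + 2))*(-20) = -9/(-3 + (-4 - 3 - 2)/3)*(-20) = -9/(-3 + (⅓)*(-9))*(-20) = -9/(-3 - 3)*(-20) = -9/(-6)*(-20) = -9*(-⅙)*(-20) = (3/2)*(-20) = -30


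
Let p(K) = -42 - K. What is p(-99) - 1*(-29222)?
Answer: 29279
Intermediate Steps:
p(-99) - 1*(-29222) = (-42 - 1*(-99)) - 1*(-29222) = (-42 + 99) + 29222 = 57 + 29222 = 29279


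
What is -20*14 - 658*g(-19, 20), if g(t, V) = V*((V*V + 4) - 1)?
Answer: -5303760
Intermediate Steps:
g(t, V) = V*(3 + V²) (g(t, V) = V*((V² + 4) - 1) = V*((4 + V²) - 1) = V*(3 + V²))
-20*14 - 658*g(-19, 20) = -20*14 - 13160*(3 + 20²) = -280 - 13160*(3 + 400) = -280 - 13160*403 = -280 - 658*8060 = -280 - 5303480 = -5303760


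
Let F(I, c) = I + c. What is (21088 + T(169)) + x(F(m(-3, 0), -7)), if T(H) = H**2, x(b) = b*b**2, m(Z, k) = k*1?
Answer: 49306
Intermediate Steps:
m(Z, k) = k
x(b) = b**3
(21088 + T(169)) + x(F(m(-3, 0), -7)) = (21088 + 169**2) + (0 - 7)**3 = (21088 + 28561) + (-7)**3 = 49649 - 343 = 49306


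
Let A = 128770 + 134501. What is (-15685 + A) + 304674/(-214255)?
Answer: 53046233756/214255 ≈ 2.4758e+5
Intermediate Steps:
A = 263271
(-15685 + A) + 304674/(-214255) = (-15685 + 263271) + 304674/(-214255) = 247586 + 304674*(-1/214255) = 247586 - 304674/214255 = 53046233756/214255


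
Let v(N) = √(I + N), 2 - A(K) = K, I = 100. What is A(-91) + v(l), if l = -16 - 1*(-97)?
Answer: 93 + √181 ≈ 106.45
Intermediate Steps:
A(K) = 2 - K
l = 81 (l = -16 + 97 = 81)
v(N) = √(100 + N)
A(-91) + v(l) = (2 - 1*(-91)) + √(100 + 81) = (2 + 91) + √181 = 93 + √181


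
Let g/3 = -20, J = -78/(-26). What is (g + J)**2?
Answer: 3249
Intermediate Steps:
J = 3 (J = -78*(-1/26) = 3)
g = -60 (g = 3*(-20) = -60)
(g + J)**2 = (-60 + 3)**2 = (-57)**2 = 3249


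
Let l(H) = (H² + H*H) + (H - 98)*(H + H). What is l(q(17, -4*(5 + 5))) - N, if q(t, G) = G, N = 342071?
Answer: -327831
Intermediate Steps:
l(H) = 2*H² + 2*H*(-98 + H) (l(H) = (H² + H²) + (-98 + H)*(2*H) = 2*H² + 2*H*(-98 + H))
l(q(17, -4*(5 + 5))) - N = 4*(-4*(5 + 5))*(-49 - 4*(5 + 5)) - 1*342071 = 4*(-4*10)*(-49 - 4*10) - 342071 = 4*(-40)*(-49 - 40) - 342071 = 4*(-40)*(-89) - 342071 = 14240 - 342071 = -327831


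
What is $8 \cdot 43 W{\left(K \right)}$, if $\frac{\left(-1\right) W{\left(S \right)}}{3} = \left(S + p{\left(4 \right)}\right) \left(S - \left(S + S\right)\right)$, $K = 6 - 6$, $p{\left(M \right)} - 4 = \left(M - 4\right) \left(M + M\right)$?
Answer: $0$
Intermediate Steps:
$p{\left(M \right)} = 4 + 2 M \left(-4 + M\right)$ ($p{\left(M \right)} = 4 + \left(M - 4\right) \left(M + M\right) = 4 + \left(-4 + M\right) 2 M = 4 + 2 M \left(-4 + M\right)$)
$K = 0$ ($K = 6 - 6 = 0$)
$W{\left(S \right)} = 3 S \left(4 + S\right)$ ($W{\left(S \right)} = - 3 \left(S + \left(4 - 32 + 2 \cdot 4^{2}\right)\right) \left(S - \left(S + S\right)\right) = - 3 \left(S + \left(4 - 32 + 2 \cdot 16\right)\right) \left(S - 2 S\right) = - 3 \left(S + \left(4 - 32 + 32\right)\right) \left(S - 2 S\right) = - 3 \left(S + 4\right) \left(- S\right) = - 3 \left(4 + S\right) \left(- S\right) = - 3 \left(- S \left(4 + S\right)\right) = 3 S \left(4 + S\right)$)
$8 \cdot 43 W{\left(K \right)} = 8 \cdot 43 \cdot 3 \cdot 0 \left(4 + 0\right) = 344 \cdot 3 \cdot 0 \cdot 4 = 344 \cdot 0 = 0$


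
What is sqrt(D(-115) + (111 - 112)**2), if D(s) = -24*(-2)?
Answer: 7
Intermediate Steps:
D(s) = 48
sqrt(D(-115) + (111 - 112)**2) = sqrt(48 + (111 - 112)**2) = sqrt(48 + (-1)**2) = sqrt(48 + 1) = sqrt(49) = 7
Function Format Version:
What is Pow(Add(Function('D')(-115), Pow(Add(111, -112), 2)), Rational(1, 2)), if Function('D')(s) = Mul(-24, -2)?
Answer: 7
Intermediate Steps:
Function('D')(s) = 48
Pow(Add(Function('D')(-115), Pow(Add(111, -112), 2)), Rational(1, 2)) = Pow(Add(48, Pow(Add(111, -112), 2)), Rational(1, 2)) = Pow(Add(48, Pow(-1, 2)), Rational(1, 2)) = Pow(Add(48, 1), Rational(1, 2)) = Pow(49, Rational(1, 2)) = 7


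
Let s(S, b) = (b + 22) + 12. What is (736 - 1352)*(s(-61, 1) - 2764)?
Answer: 1681064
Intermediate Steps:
s(S, b) = 34 + b (s(S, b) = (22 + b) + 12 = 34 + b)
(736 - 1352)*(s(-61, 1) - 2764) = (736 - 1352)*((34 + 1) - 2764) = -616*(35 - 2764) = -616*(-2729) = 1681064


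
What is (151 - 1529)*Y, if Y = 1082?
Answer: -1490996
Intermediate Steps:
(151 - 1529)*Y = (151 - 1529)*1082 = -1378*1082 = -1490996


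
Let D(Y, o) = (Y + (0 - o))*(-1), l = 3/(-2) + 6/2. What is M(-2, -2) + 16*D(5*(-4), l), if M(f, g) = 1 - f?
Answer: 347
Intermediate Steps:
l = 3/2 (l = 3*(-1/2) + 6*(1/2) = -3/2 + 3 = 3/2 ≈ 1.5000)
D(Y, o) = o - Y (D(Y, o) = (Y - o)*(-1) = o - Y)
M(-2, -2) + 16*D(5*(-4), l) = (1 - 1*(-2)) + 16*(3/2 - 5*(-4)) = (1 + 2) + 16*(3/2 - 1*(-20)) = 3 + 16*(3/2 + 20) = 3 + 16*(43/2) = 3 + 344 = 347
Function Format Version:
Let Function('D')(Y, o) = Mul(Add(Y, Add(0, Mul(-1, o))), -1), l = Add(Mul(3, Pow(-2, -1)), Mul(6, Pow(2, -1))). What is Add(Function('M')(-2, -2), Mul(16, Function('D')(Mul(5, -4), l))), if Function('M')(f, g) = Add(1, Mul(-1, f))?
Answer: 347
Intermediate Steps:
l = Rational(3, 2) (l = Add(Mul(3, Rational(-1, 2)), Mul(6, Rational(1, 2))) = Add(Rational(-3, 2), 3) = Rational(3, 2) ≈ 1.5000)
Function('D')(Y, o) = Add(o, Mul(-1, Y)) (Function('D')(Y, o) = Mul(Add(Y, Mul(-1, o)), -1) = Add(o, Mul(-1, Y)))
Add(Function('M')(-2, -2), Mul(16, Function('D')(Mul(5, -4), l))) = Add(Add(1, Mul(-1, -2)), Mul(16, Add(Rational(3, 2), Mul(-1, Mul(5, -4))))) = Add(Add(1, 2), Mul(16, Add(Rational(3, 2), Mul(-1, -20)))) = Add(3, Mul(16, Add(Rational(3, 2), 20))) = Add(3, Mul(16, Rational(43, 2))) = Add(3, 344) = 347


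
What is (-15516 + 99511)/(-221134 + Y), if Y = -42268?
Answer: -83995/263402 ≈ -0.31889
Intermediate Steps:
(-15516 + 99511)/(-221134 + Y) = (-15516 + 99511)/(-221134 - 42268) = 83995/(-263402) = 83995*(-1/263402) = -83995/263402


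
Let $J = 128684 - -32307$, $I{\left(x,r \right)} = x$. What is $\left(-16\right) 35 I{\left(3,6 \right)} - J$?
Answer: $-162671$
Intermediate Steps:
$J = 160991$ ($J = 128684 + 32307 = 160991$)
$\left(-16\right) 35 I{\left(3,6 \right)} - J = \left(-16\right) 35 \cdot 3 - 160991 = \left(-560\right) 3 - 160991 = -1680 - 160991 = -162671$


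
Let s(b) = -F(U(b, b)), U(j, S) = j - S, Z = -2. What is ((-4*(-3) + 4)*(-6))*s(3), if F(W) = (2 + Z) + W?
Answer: 0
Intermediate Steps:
F(W) = W (F(W) = (2 - 2) + W = 0 + W = W)
s(b) = 0 (s(b) = -(b - b) = -1*0 = 0)
((-4*(-3) + 4)*(-6))*s(3) = ((-4*(-3) + 4)*(-6))*0 = ((12 + 4)*(-6))*0 = (16*(-6))*0 = -96*0 = 0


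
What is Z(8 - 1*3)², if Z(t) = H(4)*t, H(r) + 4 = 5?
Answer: 25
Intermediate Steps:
H(r) = 1 (H(r) = -4 + 5 = 1)
Z(t) = t (Z(t) = 1*t = t)
Z(8 - 1*3)² = (8 - 1*3)² = (8 - 3)² = 5² = 25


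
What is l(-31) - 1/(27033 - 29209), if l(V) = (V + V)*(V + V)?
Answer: 8364545/2176 ≈ 3844.0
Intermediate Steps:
l(V) = 4*V² (l(V) = (2*V)*(2*V) = 4*V²)
l(-31) - 1/(27033 - 29209) = 4*(-31)² - 1/(27033 - 29209) = 4*961 - 1/(-2176) = 3844 - 1*(-1/2176) = 3844 + 1/2176 = 8364545/2176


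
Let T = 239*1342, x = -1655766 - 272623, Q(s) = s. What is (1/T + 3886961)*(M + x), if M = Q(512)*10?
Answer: -39307081249217851/5258 ≈ -7.4757e+12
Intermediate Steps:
x = -1928389
T = 320738
M = 5120 (M = 512*10 = 5120)
(1/T + 3886961)*(M + x) = (1/320738 + 3886961)*(5120 - 1928389) = (1/320738 + 3886961)*(-1923269) = (1246696097219/320738)*(-1923269) = -39307081249217851/5258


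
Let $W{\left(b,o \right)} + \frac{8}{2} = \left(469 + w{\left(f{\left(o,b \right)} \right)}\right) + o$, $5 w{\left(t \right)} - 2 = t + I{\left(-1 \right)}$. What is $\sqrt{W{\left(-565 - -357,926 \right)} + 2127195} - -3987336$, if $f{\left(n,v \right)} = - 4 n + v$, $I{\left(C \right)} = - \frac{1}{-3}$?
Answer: $3987336 + \frac{\sqrt{478755915}}{15} \approx 3.9888 \cdot 10^{6}$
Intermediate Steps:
$I{\left(C \right)} = \frac{1}{3}$ ($I{\left(C \right)} = \left(-1\right) \left(- \frac{1}{3}\right) = \frac{1}{3}$)
$f{\left(n,v \right)} = v - 4 n$
$w{\left(t \right)} = \frac{7}{15} + \frac{t}{5}$ ($w{\left(t \right)} = \frac{2}{5} + \frac{t + \frac{1}{3}}{5} = \frac{2}{5} + \frac{\frac{1}{3} + t}{5} = \frac{2}{5} + \left(\frac{1}{15} + \frac{t}{5}\right) = \frac{7}{15} + \frac{t}{5}$)
$W{\left(b,o \right)} = \frac{6982}{15} + \frac{b}{5} + \frac{o}{5}$ ($W{\left(b,o \right)} = -4 + \left(\left(469 + \left(\frac{7}{15} + \frac{b - 4 o}{5}\right)\right) + o\right) = -4 + \left(\left(469 + \left(\frac{7}{15} + \left(- \frac{4 o}{5} + \frac{b}{5}\right)\right)\right) + o\right) = -4 + \left(\left(469 + \left(\frac{7}{15} - \frac{4 o}{5} + \frac{b}{5}\right)\right) + o\right) = -4 + \left(\left(\frac{7042}{15} - \frac{4 o}{5} + \frac{b}{5}\right) + o\right) = -4 + \left(\frac{7042}{15} + \frac{b}{5} + \frac{o}{5}\right) = \frac{6982}{15} + \frac{b}{5} + \frac{o}{5}$)
$\sqrt{W{\left(-565 - -357,926 \right)} + 2127195} - -3987336 = \sqrt{\left(\frac{6982}{15} + \frac{-565 - -357}{5} + \frac{1}{5} \cdot 926\right) + 2127195} - -3987336 = \sqrt{\left(\frac{6982}{15} + \frac{-565 + 357}{5} + \frac{926}{5}\right) + 2127195} + 3987336 = \sqrt{\left(\frac{6982}{15} + \frac{1}{5} \left(-208\right) + \frac{926}{5}\right) + 2127195} + 3987336 = \sqrt{\left(\frac{6982}{15} - \frac{208}{5} + \frac{926}{5}\right) + 2127195} + 3987336 = \sqrt{\frac{9136}{15} + 2127195} + 3987336 = \sqrt{\frac{31917061}{15}} + 3987336 = \frac{\sqrt{478755915}}{15} + 3987336 = 3987336 + \frac{\sqrt{478755915}}{15}$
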